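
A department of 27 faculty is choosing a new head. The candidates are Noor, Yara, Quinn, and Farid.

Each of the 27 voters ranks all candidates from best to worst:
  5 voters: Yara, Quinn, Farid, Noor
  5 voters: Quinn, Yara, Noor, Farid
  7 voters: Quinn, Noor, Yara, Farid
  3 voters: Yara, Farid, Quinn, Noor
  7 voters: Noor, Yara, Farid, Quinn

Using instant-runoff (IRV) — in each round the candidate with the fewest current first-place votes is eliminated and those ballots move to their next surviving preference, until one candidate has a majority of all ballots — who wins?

Yara

Round 1: Noor 7, Yara 8, Quinn 12, Farid 0. Farid eliminated.
Round 2: Noor 7, Yara 8, Quinn 12. Noor eliminated.
Round 3: Yara 15, Quinn 12. Yara has a majority (≥14).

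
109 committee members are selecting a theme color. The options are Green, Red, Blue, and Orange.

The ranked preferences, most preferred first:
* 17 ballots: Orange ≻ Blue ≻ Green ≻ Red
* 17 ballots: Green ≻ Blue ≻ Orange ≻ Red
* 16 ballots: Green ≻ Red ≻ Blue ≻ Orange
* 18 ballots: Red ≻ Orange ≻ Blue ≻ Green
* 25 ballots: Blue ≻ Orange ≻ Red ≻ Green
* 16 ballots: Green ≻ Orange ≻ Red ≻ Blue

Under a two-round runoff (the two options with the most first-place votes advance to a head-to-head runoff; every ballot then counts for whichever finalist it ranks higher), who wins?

Round 1 first-place votes: Green 49, Red 18, Blue 25, Orange 17. Green and Blue advance.
Runoff: Green is ranked above Blue on 49 ballots, Blue above Green on 60.

Blue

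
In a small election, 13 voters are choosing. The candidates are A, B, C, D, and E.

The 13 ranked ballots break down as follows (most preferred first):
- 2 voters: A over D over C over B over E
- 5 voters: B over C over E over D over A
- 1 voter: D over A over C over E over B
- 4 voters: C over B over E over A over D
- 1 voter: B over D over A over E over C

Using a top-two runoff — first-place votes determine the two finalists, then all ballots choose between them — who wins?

C

Round 1 first-place votes: A 2, B 6, C 4, D 1, E 0. B and C advance.
Runoff: B is ranked above C on 6 ballots, C above B on 7.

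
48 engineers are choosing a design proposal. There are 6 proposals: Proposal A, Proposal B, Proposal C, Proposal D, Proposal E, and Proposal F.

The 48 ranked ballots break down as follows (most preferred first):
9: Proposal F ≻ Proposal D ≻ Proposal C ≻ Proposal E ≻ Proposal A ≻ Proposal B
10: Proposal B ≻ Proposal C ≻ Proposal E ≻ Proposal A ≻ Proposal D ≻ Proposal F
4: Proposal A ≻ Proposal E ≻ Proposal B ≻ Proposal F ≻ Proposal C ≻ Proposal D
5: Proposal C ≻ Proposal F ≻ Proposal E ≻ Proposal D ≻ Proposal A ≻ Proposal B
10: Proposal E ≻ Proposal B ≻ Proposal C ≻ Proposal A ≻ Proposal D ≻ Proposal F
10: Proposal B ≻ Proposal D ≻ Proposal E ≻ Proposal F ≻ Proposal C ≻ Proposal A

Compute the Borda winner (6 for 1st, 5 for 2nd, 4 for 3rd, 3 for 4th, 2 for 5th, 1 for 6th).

Proposal E

Proposal A: 9×2 + 10×3 + 4×6 + 5×2 + 10×3 + 10×1 = 122
Proposal B: 9×1 + 10×6 + 4×4 + 5×1 + 10×5 + 10×6 = 200
Proposal C: 9×4 + 10×5 + 4×2 + 5×6 + 10×4 + 10×2 = 184
Proposal D: 9×5 + 10×2 + 4×1 + 5×3 + 10×2 + 10×5 = 154
Proposal E: 9×3 + 10×4 + 4×5 + 5×4 + 10×6 + 10×4 = 207
Proposal F: 9×6 + 10×1 + 4×3 + 5×5 + 10×1 + 10×3 = 141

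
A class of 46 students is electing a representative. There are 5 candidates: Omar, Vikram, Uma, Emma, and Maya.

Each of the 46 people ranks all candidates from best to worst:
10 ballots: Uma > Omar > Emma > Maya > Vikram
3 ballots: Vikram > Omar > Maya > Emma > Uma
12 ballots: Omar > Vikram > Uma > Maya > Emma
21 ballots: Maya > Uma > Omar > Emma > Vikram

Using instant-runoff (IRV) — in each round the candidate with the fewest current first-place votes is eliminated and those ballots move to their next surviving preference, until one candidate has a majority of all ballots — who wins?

Omar

Round 1: Omar 12, Vikram 3, Uma 10, Emma 0, Maya 21. Emma eliminated.
Round 2: Omar 12, Vikram 3, Uma 10, Maya 21. Vikram eliminated.
Round 3: Omar 15, Uma 10, Maya 21. Uma eliminated.
Round 4: Omar 25, Maya 21. Omar has a majority (≥24).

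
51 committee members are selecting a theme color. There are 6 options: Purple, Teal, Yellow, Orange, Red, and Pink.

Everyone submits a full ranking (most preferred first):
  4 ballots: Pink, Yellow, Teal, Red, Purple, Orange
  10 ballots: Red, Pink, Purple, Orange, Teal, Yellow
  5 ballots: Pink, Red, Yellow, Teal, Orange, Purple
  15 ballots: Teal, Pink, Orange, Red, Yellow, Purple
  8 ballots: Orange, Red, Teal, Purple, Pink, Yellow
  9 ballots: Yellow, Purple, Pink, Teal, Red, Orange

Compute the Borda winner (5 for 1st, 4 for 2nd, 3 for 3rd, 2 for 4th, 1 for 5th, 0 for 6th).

Purple: 4×1 + 10×3 + 5×0 + 15×0 + 8×2 + 9×4 = 86
Teal: 4×3 + 10×1 + 5×2 + 15×5 + 8×3 + 9×2 = 149
Yellow: 4×4 + 10×0 + 5×3 + 15×1 + 8×0 + 9×5 = 91
Orange: 4×0 + 10×2 + 5×1 + 15×3 + 8×5 + 9×0 = 110
Red: 4×2 + 10×5 + 5×4 + 15×2 + 8×4 + 9×1 = 149
Pink: 4×5 + 10×4 + 5×5 + 15×4 + 8×1 + 9×3 = 180

Pink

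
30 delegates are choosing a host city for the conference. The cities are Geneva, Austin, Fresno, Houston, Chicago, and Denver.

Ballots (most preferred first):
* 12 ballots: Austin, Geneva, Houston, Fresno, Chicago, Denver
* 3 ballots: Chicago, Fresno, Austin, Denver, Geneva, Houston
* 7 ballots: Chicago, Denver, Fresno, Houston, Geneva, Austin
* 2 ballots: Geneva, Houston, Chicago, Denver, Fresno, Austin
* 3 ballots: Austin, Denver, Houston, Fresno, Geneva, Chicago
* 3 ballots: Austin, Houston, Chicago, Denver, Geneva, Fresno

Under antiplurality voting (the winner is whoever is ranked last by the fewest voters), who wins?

Last-place votes: Geneva 0, Austin 9, Fresno 3, Houston 3, Chicago 3, Denver 12.

Geneva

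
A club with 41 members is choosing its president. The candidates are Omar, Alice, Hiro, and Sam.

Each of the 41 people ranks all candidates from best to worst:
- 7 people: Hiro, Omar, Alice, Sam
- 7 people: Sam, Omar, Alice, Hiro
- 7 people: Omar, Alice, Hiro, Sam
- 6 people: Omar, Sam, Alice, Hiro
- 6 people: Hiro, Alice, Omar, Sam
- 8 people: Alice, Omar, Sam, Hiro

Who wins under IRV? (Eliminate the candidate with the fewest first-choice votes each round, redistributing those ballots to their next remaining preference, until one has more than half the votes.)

Round 1: Omar 13, Alice 8, Hiro 13, Sam 7. Sam eliminated.
Round 2: Omar 20, Alice 8, Hiro 13. Alice eliminated.
Round 3: Omar 28, Hiro 13. Omar has a majority (≥21).

Omar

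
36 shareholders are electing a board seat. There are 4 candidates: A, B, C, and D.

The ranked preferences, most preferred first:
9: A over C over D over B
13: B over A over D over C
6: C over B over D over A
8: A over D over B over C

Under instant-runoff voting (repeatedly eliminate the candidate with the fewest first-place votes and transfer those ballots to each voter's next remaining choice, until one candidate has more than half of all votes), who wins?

Round 1: A 17, B 13, C 6, D 0. D eliminated.
Round 2: A 17, B 13, C 6. C eliminated.
Round 3: A 17, B 19. B has a majority (≥19).

B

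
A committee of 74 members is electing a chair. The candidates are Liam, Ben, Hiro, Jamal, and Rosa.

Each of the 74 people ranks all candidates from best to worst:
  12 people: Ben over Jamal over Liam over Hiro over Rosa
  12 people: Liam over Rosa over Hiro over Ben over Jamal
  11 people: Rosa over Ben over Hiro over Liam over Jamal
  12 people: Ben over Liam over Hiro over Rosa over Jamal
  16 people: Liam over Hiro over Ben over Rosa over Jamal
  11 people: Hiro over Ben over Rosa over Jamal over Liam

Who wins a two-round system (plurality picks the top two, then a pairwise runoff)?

Round 1 first-place votes: Liam 28, Ben 24, Hiro 11, Jamal 0, Rosa 11. Liam and Ben advance.
Runoff: Liam is ranked above Ben on 28 ballots, Ben above Liam on 46.

Ben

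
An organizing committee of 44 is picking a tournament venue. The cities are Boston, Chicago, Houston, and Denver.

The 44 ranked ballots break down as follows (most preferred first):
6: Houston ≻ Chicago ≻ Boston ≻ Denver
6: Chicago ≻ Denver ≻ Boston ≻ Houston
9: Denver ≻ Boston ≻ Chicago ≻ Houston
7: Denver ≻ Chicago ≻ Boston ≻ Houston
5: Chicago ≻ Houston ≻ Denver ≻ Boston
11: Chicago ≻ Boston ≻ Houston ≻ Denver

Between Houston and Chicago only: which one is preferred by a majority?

Houston is ranked above Chicago on 6 ballots; Chicago above Houston on 38.

Chicago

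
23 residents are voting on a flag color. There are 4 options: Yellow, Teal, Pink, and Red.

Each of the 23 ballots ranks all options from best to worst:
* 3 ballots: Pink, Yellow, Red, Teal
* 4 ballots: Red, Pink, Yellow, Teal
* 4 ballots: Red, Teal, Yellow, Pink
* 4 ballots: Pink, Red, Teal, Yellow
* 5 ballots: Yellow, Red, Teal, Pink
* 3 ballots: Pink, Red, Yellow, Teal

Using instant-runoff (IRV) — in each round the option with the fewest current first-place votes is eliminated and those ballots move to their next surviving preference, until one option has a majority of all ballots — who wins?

Red

Round 1: Yellow 5, Teal 0, Pink 10, Red 8. Teal eliminated.
Round 2: Yellow 5, Pink 10, Red 8. Yellow eliminated.
Round 3: Pink 10, Red 13. Red has a majority (≥12).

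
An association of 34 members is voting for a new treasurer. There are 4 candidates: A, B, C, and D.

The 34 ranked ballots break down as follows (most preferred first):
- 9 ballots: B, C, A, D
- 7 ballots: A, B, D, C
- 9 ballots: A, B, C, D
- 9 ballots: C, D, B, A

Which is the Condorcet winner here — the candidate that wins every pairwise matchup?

B

B vs A: 18–16
B vs C: 25–9
B vs D: 25–9
B beats every other candidate.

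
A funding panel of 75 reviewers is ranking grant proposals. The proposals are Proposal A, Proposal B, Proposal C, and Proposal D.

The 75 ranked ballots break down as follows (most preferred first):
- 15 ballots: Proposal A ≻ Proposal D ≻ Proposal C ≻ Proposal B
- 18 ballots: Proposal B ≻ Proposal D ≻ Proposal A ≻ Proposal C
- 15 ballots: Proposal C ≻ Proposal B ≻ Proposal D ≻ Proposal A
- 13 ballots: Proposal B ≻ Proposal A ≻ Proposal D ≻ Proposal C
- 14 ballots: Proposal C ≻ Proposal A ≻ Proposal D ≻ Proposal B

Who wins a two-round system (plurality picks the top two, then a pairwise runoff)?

Round 1 first-place votes: Proposal A 15, Proposal B 31, Proposal C 29, Proposal D 0. Proposal B and Proposal C advance.
Runoff: Proposal B is ranked above Proposal C on 31 ballots, Proposal C above Proposal B on 44.

Proposal C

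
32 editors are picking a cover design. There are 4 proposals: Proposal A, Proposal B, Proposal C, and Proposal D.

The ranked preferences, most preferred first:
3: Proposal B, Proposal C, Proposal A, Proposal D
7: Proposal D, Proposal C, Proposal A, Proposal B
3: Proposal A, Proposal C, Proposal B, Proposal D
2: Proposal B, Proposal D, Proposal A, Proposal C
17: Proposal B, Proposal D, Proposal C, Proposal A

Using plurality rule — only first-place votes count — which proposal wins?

Proposal B

First-place votes: Proposal A 3, Proposal B 22, Proposal C 0, Proposal D 7.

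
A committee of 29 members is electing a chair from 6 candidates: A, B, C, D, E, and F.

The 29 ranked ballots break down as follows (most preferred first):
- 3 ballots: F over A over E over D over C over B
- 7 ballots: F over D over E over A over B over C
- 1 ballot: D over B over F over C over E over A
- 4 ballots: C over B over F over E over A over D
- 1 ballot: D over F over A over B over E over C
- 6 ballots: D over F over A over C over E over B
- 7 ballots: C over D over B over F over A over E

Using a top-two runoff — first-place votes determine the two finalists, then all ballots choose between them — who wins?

F

Round 1 first-place votes: A 0, B 0, C 11, D 8, E 0, F 10. C and F advance.
Runoff: C is ranked above F on 11 ballots, F above C on 18.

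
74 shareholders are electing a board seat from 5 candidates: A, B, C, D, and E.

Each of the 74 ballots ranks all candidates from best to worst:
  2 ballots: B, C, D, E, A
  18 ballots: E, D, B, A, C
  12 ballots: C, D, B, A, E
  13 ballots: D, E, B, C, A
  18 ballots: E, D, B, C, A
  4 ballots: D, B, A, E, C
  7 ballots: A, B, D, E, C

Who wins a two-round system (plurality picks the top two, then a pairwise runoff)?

D

Round 1 first-place votes: A 7, B 2, C 12, D 17, E 36. E and D advance.
Runoff: E is ranked above D on 36 ballots, D above E on 38.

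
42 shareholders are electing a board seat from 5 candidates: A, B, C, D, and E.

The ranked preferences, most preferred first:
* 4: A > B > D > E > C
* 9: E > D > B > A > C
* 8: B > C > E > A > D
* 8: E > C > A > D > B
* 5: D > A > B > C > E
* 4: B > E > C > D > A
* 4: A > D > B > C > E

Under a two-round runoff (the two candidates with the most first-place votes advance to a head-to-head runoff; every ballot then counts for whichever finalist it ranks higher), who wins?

Round 1 first-place votes: A 8, B 12, C 0, D 5, E 17. E and B advance.
Runoff: E is ranked above B on 17 ballots, B above E on 25.

B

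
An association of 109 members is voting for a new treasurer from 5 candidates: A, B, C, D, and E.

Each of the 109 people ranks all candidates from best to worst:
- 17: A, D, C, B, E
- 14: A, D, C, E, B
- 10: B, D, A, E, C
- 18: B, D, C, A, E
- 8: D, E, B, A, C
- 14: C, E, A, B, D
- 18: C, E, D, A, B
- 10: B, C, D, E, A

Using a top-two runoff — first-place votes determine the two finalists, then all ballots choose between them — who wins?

C

Round 1 first-place votes: A 31, B 38, C 32, D 8, E 0. B and C advance.
Runoff: B is ranked above C on 46 ballots, C above B on 63.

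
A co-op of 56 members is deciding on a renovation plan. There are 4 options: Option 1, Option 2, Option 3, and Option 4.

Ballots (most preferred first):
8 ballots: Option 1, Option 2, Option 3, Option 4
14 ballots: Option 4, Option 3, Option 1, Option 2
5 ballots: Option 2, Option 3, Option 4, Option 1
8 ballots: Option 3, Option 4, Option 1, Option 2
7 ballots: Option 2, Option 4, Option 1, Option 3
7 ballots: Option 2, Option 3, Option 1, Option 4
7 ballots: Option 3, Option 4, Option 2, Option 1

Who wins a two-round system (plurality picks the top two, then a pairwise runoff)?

Round 1 first-place votes: Option 1 8, Option 2 19, Option 3 15, Option 4 14. Option 2 and Option 3 advance.
Runoff: Option 2 is ranked above Option 3 on 27 ballots, Option 3 above Option 2 on 29.

Option 3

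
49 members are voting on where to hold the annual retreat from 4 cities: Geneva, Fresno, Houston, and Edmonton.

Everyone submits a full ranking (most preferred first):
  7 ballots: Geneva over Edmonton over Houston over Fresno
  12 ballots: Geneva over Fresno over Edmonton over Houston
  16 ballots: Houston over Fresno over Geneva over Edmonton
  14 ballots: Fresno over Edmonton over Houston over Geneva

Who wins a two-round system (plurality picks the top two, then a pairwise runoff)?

Round 1 first-place votes: Geneva 19, Fresno 14, Houston 16, Edmonton 0. Geneva and Houston advance.
Runoff: Geneva is ranked above Houston on 19 ballots, Houston above Geneva on 30.

Houston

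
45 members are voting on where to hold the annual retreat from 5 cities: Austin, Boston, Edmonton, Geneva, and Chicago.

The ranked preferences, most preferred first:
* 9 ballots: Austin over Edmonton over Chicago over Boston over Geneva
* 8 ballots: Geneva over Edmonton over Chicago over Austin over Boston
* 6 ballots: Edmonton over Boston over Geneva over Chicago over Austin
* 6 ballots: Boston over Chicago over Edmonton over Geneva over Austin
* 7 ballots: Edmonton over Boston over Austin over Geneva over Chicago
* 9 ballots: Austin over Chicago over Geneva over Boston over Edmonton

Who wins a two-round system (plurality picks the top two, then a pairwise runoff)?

Edmonton

Round 1 first-place votes: Austin 18, Boston 6, Edmonton 13, Geneva 8, Chicago 0. Austin and Edmonton advance.
Runoff: Austin is ranked above Edmonton on 18 ballots, Edmonton above Austin on 27.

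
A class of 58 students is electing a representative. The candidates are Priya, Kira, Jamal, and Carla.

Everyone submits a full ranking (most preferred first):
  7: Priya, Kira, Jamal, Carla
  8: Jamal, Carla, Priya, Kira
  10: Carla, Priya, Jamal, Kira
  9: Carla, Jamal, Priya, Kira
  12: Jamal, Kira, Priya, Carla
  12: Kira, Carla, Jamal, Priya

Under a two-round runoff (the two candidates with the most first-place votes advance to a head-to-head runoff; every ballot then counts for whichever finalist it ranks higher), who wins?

Carla

Round 1 first-place votes: Priya 7, Kira 12, Jamal 20, Carla 19. Jamal and Carla advance.
Runoff: Jamal is ranked above Carla on 27 ballots, Carla above Jamal on 31.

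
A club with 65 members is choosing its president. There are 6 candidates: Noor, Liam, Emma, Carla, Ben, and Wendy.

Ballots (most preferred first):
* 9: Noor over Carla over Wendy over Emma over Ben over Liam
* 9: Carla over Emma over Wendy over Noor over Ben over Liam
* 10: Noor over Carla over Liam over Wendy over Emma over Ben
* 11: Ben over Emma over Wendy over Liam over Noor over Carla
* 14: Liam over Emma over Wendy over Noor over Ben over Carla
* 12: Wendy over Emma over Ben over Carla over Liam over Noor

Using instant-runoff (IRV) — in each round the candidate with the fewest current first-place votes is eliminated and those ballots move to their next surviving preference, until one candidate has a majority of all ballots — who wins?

Wendy

Round 1: Noor 19, Liam 14, Emma 0, Carla 9, Ben 11, Wendy 12. Emma eliminated.
Round 2: Noor 19, Liam 14, Carla 9, Ben 11, Wendy 12. Carla eliminated.
Round 3: Noor 19, Liam 14, Ben 11, Wendy 21. Ben eliminated.
Round 4: Noor 19, Liam 14, Wendy 32. Liam eliminated.
Round 5: Noor 19, Wendy 46. Wendy has a majority (≥33).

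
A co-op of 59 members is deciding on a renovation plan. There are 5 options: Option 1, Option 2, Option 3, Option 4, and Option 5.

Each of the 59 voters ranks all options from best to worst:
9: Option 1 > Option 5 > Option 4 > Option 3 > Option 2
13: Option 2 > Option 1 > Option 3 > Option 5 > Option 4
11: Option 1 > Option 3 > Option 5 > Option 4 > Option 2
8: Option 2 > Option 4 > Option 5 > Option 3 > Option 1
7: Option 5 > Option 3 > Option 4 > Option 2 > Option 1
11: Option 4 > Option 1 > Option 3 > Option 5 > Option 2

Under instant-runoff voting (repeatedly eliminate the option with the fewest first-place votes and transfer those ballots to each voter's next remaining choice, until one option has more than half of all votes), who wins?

Round 1: Option 1 20, Option 2 21, Option 3 0, Option 4 11, Option 5 7. Option 3 eliminated.
Round 2: Option 1 20, Option 2 21, Option 4 11, Option 5 7. Option 5 eliminated.
Round 3: Option 1 20, Option 2 21, Option 4 18. Option 4 eliminated.
Round 4: Option 1 31, Option 2 28. Option 1 has a majority (≥30).

Option 1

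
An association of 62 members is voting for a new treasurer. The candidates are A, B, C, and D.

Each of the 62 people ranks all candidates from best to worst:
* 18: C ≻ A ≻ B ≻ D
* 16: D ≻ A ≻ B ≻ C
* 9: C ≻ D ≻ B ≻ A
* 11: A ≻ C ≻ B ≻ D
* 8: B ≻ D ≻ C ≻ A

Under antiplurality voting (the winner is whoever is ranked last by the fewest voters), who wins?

B

Last-place votes: A 17, B 0, C 16, D 29.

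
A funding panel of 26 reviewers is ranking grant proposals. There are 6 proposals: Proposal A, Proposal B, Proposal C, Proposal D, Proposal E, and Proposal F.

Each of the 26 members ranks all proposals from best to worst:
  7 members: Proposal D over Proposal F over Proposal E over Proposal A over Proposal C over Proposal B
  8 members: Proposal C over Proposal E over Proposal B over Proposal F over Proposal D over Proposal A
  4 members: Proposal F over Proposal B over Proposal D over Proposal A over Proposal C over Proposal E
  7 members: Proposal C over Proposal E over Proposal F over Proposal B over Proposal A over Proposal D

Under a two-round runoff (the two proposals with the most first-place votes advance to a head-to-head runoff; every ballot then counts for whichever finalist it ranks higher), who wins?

Round 1 first-place votes: Proposal A 0, Proposal B 0, Proposal C 15, Proposal D 7, Proposal E 0, Proposal F 4. Proposal C and Proposal D advance.
Runoff: Proposal C is ranked above Proposal D on 15 ballots, Proposal D above Proposal C on 11.

Proposal C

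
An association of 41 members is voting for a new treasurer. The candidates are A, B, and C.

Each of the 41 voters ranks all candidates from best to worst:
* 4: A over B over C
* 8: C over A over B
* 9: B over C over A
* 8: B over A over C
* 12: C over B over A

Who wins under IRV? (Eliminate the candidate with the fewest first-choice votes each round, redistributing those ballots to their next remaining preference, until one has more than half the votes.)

Round 1: A 4, B 17, C 20. A eliminated.
Round 2: B 21, C 20. B has a majority (≥21).

B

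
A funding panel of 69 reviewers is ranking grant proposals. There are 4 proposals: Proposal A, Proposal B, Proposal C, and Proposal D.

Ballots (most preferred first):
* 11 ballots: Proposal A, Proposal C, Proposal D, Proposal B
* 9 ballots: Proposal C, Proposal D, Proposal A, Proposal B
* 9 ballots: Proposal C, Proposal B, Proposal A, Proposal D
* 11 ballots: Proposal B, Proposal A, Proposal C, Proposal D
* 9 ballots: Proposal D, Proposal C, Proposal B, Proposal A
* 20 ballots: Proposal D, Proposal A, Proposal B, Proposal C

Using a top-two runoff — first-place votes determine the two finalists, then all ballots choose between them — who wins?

Round 1 first-place votes: Proposal A 11, Proposal B 11, Proposal C 18, Proposal D 29. Proposal D and Proposal C advance.
Runoff: Proposal D is ranked above Proposal C on 29 ballots, Proposal C above Proposal D on 40.

Proposal C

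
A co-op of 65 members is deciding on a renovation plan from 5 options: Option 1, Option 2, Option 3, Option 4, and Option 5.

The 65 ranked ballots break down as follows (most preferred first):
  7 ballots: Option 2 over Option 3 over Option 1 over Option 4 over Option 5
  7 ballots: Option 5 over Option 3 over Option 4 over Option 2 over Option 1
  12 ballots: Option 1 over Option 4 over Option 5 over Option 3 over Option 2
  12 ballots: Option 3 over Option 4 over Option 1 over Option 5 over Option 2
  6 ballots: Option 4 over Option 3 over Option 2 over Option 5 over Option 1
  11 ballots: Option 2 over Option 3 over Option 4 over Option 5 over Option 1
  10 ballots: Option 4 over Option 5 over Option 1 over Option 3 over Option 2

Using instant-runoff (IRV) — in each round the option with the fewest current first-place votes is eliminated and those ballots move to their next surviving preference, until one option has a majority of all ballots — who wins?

Option 3

Round 1: Option 1 12, Option 2 18, Option 3 12, Option 4 16, Option 5 7. Option 5 eliminated.
Round 2: Option 1 12, Option 2 18, Option 3 19, Option 4 16. Option 1 eliminated.
Round 3: Option 2 18, Option 3 19, Option 4 28. Option 2 eliminated.
Round 4: Option 3 37, Option 4 28. Option 3 has a majority (≥33).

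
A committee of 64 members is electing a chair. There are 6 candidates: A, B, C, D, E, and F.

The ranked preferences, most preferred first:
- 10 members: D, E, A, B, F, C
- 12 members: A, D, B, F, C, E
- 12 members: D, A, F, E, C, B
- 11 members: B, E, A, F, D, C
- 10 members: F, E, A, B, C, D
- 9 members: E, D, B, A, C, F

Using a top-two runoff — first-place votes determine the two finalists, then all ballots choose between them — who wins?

A

Round 1 first-place votes: A 12, B 11, C 0, D 22, E 9, F 10. D and A advance.
Runoff: D is ranked above A on 31 ballots, A above D on 33.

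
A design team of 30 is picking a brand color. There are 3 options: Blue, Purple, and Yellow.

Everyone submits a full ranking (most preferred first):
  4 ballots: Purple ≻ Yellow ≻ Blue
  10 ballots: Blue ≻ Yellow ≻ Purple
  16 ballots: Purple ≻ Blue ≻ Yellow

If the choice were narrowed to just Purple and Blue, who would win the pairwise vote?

Purple

Purple is ranked above Blue on 20 ballots; Blue above Purple on 10.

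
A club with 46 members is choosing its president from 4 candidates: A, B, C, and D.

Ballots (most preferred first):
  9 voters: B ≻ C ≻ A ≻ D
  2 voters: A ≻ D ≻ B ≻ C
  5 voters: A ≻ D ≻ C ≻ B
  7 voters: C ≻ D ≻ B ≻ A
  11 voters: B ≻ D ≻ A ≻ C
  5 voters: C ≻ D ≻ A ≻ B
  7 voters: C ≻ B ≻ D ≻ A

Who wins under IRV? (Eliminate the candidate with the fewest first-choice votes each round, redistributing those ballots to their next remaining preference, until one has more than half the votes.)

C

Round 1: A 7, B 20, C 19, D 0. D eliminated.
Round 2: A 7, B 20, C 19. A eliminated.
Round 3: B 22, C 24. C has a majority (≥24).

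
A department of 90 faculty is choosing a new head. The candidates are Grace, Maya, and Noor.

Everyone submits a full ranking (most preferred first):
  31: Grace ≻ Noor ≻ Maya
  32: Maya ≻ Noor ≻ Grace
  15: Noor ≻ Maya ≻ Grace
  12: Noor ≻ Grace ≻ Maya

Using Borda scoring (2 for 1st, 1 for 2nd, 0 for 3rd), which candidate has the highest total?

Noor

Grace: 31×2 + 32×0 + 15×0 + 12×1 = 74
Maya: 31×0 + 32×2 + 15×1 + 12×0 = 79
Noor: 31×1 + 32×1 + 15×2 + 12×2 = 117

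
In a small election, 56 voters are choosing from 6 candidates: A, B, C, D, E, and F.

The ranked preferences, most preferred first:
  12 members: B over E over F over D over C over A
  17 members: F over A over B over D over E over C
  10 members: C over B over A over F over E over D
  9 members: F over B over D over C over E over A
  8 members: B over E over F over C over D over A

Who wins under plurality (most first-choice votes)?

F

First-place votes: A 0, B 20, C 10, D 0, E 0, F 26.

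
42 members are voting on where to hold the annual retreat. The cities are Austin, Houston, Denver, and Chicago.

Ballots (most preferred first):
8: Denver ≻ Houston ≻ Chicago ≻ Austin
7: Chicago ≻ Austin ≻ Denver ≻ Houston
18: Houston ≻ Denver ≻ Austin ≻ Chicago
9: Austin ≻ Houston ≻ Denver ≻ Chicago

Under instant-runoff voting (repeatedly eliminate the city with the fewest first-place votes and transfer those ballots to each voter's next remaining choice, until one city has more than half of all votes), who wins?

Round 1: Austin 9, Houston 18, Denver 8, Chicago 7. Chicago eliminated.
Round 2: Austin 16, Houston 18, Denver 8. Denver eliminated.
Round 3: Austin 16, Houston 26. Houston has a majority (≥22).

Houston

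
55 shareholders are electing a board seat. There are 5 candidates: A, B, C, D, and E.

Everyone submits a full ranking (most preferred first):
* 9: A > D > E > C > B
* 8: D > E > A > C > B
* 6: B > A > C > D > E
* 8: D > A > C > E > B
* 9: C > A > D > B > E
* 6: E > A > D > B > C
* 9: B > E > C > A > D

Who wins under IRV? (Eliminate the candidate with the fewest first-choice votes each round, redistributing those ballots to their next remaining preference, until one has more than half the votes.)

A

Round 1: A 9, B 15, C 9, D 16, E 6. E eliminated.
Round 2: A 15, B 15, C 9, D 16. C eliminated.
Round 3: A 24, B 15, D 16. B eliminated.
Round 4: A 39, D 16. A has a majority (≥28).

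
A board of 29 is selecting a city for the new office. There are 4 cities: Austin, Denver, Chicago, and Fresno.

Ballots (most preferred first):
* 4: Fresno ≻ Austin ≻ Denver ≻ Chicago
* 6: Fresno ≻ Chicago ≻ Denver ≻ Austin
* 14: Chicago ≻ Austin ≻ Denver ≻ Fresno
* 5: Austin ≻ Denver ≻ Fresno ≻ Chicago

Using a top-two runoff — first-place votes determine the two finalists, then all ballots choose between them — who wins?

Round 1 first-place votes: Austin 5, Denver 0, Chicago 14, Fresno 10. Chicago and Fresno advance.
Runoff: Chicago is ranked above Fresno on 14 ballots, Fresno above Chicago on 15.

Fresno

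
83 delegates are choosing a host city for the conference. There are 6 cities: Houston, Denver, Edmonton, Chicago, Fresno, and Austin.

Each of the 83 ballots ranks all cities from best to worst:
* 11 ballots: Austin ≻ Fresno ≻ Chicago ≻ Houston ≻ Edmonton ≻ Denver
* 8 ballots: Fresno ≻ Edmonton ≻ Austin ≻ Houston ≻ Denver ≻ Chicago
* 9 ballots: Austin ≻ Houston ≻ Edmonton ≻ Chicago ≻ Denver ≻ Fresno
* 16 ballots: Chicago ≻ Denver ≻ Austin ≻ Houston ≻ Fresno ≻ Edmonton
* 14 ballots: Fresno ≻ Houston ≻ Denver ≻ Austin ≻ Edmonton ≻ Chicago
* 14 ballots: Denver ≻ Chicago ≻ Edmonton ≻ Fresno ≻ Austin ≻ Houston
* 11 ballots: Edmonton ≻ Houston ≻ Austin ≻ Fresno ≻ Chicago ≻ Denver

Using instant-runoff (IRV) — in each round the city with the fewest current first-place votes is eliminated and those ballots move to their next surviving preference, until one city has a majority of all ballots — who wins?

Round 1: Houston 0, Denver 14, Edmonton 11, Chicago 16, Fresno 22, Austin 20. Houston eliminated.
Round 2: Denver 14, Edmonton 11, Chicago 16, Fresno 22, Austin 20. Edmonton eliminated.
Round 3: Denver 14, Chicago 16, Fresno 22, Austin 31. Denver eliminated.
Round 4: Chicago 30, Fresno 22, Austin 31. Fresno eliminated.
Round 5: Chicago 30, Austin 53. Austin has a majority (≥42).

Austin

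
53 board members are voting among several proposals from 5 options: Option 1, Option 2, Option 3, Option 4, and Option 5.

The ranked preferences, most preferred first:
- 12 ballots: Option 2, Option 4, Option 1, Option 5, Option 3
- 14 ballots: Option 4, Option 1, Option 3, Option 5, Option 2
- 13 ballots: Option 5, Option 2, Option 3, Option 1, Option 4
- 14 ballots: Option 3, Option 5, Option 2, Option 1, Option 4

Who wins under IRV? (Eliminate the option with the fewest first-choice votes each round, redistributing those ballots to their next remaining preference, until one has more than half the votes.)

Option 3

Round 1: Option 1 0, Option 2 12, Option 3 14, Option 4 14, Option 5 13. Option 1 eliminated.
Round 2: Option 2 12, Option 3 14, Option 4 14, Option 5 13. Option 2 eliminated.
Round 3: Option 3 14, Option 4 26, Option 5 13. Option 5 eliminated.
Round 4: Option 3 27, Option 4 26. Option 3 has a majority (≥27).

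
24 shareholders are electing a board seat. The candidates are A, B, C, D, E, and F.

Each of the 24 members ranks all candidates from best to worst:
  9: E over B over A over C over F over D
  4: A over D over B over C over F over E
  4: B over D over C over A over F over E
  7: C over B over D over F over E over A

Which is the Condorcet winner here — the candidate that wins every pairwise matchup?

B

B vs A: 20–4
B vs C: 17–7
B vs D: 20–4
B vs E: 15–9
B vs F: 24–0
B beats every other candidate.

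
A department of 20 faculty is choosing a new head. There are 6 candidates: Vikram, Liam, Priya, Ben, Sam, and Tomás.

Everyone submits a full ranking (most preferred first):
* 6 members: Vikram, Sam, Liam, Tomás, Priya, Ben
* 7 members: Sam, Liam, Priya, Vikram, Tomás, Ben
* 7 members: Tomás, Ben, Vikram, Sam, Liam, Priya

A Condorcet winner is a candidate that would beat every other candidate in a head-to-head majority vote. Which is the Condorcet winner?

Vikram

Vikram vs Liam: 13–7
Vikram vs Priya: 13–7
Vikram vs Ben: 13–7
Vikram vs Sam: 13–7
Vikram vs Tomás: 13–7
Vikram beats every other candidate.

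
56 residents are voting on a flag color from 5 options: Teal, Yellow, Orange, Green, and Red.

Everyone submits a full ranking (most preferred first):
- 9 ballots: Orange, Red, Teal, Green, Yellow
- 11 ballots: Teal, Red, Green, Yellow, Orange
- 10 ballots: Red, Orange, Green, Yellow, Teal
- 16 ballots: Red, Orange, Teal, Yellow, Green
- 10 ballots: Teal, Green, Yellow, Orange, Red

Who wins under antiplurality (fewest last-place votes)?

Last-place votes: Teal 10, Yellow 9, Orange 11, Green 16, Red 10.

Yellow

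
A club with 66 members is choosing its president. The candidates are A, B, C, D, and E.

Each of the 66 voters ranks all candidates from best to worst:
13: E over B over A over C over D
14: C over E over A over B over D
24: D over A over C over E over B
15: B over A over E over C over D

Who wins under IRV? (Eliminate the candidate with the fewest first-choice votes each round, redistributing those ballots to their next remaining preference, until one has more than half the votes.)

Round 1: A 0, B 15, C 14, D 24, E 13. A eliminated.
Round 2: B 15, C 14, D 24, E 13. E eliminated.
Round 3: B 28, C 14, D 24. C eliminated.
Round 4: B 42, D 24. B has a majority (≥34).

B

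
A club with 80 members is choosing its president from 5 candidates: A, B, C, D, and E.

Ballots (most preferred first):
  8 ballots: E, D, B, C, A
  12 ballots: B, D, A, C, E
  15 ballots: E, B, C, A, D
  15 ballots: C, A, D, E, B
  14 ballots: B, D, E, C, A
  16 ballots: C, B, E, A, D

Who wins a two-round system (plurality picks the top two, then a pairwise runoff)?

Round 1 first-place votes: A 0, B 26, C 31, D 0, E 23. C and B advance.
Runoff: C is ranked above B on 31 ballots, B above C on 49.

B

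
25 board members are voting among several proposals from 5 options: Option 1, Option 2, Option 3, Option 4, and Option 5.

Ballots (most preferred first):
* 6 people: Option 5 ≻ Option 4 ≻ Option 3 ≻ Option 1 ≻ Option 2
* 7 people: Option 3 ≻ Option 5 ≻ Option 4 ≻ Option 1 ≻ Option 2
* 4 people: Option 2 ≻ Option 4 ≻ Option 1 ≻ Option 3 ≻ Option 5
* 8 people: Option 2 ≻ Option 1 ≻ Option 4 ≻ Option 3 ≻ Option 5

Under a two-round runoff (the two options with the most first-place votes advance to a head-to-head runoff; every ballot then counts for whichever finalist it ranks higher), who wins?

Round 1 first-place votes: Option 1 0, Option 2 12, Option 3 7, Option 4 0, Option 5 6. Option 2 and Option 3 advance.
Runoff: Option 2 is ranked above Option 3 on 12 ballots, Option 3 above Option 2 on 13.

Option 3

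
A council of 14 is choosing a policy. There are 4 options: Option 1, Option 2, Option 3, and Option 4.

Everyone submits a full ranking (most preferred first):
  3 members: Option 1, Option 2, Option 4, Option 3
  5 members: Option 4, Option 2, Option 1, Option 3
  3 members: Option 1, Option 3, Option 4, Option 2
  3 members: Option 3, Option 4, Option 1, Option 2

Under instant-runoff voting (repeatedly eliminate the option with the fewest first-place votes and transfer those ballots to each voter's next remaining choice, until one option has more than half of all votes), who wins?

Round 1: Option 1 6, Option 2 0, Option 3 3, Option 4 5. Option 2 eliminated.
Round 2: Option 1 6, Option 3 3, Option 4 5. Option 3 eliminated.
Round 3: Option 1 6, Option 4 8. Option 4 has a majority (≥8).

Option 4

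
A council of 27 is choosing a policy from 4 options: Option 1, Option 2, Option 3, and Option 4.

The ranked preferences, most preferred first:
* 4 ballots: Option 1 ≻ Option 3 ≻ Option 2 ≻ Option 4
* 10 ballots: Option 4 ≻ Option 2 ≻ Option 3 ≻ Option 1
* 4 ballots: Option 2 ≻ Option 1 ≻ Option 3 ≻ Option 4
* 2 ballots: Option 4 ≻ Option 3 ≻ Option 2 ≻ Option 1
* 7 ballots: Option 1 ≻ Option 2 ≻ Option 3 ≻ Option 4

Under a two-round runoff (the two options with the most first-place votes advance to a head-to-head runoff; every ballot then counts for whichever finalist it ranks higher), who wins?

Round 1 first-place votes: Option 1 11, Option 2 4, Option 3 0, Option 4 12. Option 4 and Option 1 advance.
Runoff: Option 4 is ranked above Option 1 on 12 ballots, Option 1 above Option 4 on 15.

Option 1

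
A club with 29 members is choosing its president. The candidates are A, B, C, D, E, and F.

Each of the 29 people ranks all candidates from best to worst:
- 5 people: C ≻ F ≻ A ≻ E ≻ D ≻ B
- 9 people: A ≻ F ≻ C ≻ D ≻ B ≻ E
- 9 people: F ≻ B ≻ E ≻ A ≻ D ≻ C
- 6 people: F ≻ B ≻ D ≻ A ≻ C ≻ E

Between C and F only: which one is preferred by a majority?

C is ranked above F on 5 ballots; F above C on 24.

F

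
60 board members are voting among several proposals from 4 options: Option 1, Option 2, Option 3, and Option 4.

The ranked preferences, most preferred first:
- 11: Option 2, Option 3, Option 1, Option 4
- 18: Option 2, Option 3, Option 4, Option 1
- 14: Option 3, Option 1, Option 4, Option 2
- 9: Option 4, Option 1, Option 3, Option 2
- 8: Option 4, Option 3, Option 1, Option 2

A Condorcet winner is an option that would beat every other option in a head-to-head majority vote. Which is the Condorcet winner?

Option 3 vs Option 1: 51–9
Option 3 vs Option 2: 31–29
Option 3 vs Option 4: 43–17
Option 3 beats every other option.

Option 3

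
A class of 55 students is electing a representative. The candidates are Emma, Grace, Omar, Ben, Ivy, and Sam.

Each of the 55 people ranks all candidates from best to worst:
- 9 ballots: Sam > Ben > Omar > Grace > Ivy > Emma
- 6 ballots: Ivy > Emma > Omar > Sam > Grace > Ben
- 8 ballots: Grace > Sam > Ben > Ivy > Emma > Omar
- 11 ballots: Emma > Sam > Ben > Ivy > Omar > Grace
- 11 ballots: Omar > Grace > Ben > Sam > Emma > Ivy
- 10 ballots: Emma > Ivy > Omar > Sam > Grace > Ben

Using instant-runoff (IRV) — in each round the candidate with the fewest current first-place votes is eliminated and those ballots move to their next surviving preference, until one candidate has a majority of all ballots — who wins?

Sam

Round 1: Emma 21, Grace 8, Omar 11, Ben 0, Ivy 6, Sam 9. Ben eliminated.
Round 2: Emma 21, Grace 8, Omar 11, Ivy 6, Sam 9. Ivy eliminated.
Round 3: Emma 27, Grace 8, Omar 11, Sam 9. Grace eliminated.
Round 4: Emma 27, Omar 11, Sam 17. Omar eliminated.
Round 5: Emma 27, Sam 28. Sam has a majority (≥28).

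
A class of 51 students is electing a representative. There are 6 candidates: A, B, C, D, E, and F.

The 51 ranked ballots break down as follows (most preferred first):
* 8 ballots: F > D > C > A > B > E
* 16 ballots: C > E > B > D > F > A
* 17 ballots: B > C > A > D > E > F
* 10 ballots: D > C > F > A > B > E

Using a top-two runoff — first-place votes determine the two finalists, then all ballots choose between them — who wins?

Round 1 first-place votes: A 0, B 17, C 16, D 10, E 0, F 8. B and C advance.
Runoff: B is ranked above C on 17 ballots, C above B on 34.

C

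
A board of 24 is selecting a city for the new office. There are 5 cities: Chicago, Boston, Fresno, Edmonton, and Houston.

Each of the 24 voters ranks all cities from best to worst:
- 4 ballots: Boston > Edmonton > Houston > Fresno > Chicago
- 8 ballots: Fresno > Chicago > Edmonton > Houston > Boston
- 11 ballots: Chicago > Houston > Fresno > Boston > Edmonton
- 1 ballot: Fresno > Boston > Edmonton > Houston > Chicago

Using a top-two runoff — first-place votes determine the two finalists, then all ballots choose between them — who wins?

Fresno

Round 1 first-place votes: Chicago 11, Boston 4, Fresno 9, Edmonton 0, Houston 0. Chicago and Fresno advance.
Runoff: Chicago is ranked above Fresno on 11 ballots, Fresno above Chicago on 13.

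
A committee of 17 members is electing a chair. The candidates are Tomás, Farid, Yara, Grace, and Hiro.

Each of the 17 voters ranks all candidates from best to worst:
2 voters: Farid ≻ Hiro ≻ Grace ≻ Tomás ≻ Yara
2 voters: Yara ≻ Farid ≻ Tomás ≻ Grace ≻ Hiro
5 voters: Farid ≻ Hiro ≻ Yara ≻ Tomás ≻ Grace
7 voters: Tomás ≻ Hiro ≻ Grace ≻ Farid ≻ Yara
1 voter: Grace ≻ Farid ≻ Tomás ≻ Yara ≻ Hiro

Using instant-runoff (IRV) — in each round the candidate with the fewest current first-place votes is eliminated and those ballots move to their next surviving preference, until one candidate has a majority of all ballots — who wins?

Round 1: Tomás 7, Farid 7, Yara 2, Grace 1, Hiro 0. Hiro eliminated.
Round 2: Tomás 7, Farid 7, Yara 2, Grace 1. Grace eliminated.
Round 3: Tomás 7, Farid 8, Yara 2. Yara eliminated.
Round 4: Tomás 7, Farid 10. Farid has a majority (≥9).

Farid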